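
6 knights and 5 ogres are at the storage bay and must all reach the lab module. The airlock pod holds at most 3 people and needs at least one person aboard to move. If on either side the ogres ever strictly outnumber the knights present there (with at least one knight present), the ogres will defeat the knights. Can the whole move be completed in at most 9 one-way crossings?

Yes — this plan uses 9 crossings (≤ 9):
1. 3 ogres → the lab module.  (the storage bay: 6K 2O; the lab module: 0K 3O)
2. 1 ogre ← the storage bay.  (the storage bay: 6K 3O; the lab module: 0K 2O)
3. 3 knights → the lab module.  (the storage bay: 3K 3O; the lab module: 3K 2O)
4. 1 knight ← the storage bay.  (the storage bay: 4K 3O; the lab module: 2K 2O)
5. 2 knights and 1 ogre → the lab module.  (the storage bay: 2K 2O; the lab module: 4K 3O)
6. 1 knight ← the storage bay.  (the storage bay: 3K 2O; the lab module: 3K 3O)
7. 2 knights and 1 ogre → the lab module.  (the storage bay: 1K 1O; the lab module: 5K 4O)
8. 1 knight ← the storage bay.  (the storage bay: 2K 1O; the lab module: 4K 4O)
9. 2 knights and 1 ogre → the lab module.  (the storage bay: 0K 0O; the lab module: 6K 5O)

Yes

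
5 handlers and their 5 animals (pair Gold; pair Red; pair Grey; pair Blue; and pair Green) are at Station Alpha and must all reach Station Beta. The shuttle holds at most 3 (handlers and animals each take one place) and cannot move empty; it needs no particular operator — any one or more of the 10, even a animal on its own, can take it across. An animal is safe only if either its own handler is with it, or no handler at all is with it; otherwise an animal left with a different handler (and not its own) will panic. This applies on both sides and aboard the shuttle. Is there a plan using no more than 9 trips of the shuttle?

No

Counting alone: each trip to Station Beta takes at most 3 across and each return brings at least 1 back, so after t trips out (and t−1 returns) at most 3t − (t−1) of the 10 are across; that first reaches 10 at t = 5, so at least 9 crossings are needed.
The safety rule pushes this higher. Following every safe sequence of crossings, the most of the 10 that can be at Station Beta as the shuttle arrives there on crossing 9 is 9 — never all 10.
So the move cannot be finished within 9 crossings. (The shortest complete plan takes 11:)
1. animal Gold and handler Gold cross → Station Beta.
2. handler Gold crosses ← Station Alpha.
3. animal Blue, animal Grey, and animal Red cross → Station Beta.
4. animal Gold crosses ← Station Alpha.
5. handler Blue, handler Grey, and handler Red cross → Station Beta.
6. animal Red and handler Red cross ← Station Alpha.
7. handler Gold, handler Green, and handler Red cross → Station Beta.
8. animal Grey crosses ← Station Alpha.
9. animal Gold and animal Red cross → Station Beta.
10. animal Gold crosses ← Station Alpha.
11. animal Gold, animal Green, and animal Grey cross → Station Beta.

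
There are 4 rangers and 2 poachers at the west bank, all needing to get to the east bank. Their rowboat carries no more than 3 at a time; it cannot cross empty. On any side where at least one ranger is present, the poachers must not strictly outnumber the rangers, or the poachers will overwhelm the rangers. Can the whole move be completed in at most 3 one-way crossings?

No

Counting alone: each trip to the east bank takes at most 3 across and each return brings at least 1 back, so after t trips out (and t−1 returns) at most 3t − (t−1) of the 6 are across; that first reaches 6 at t = 3, so at least 5 crossings are needed.
Since 3 < 5, 3 crossings cannot be enough. (The shortest complete plan in fact takes 5:)
1. 2 poachers → the east bank.  (the west bank: 4R 0P; the east bank: 0R 2P)
2. 1 poacher ← the west bank.  (the west bank: 4R 1P; the east bank: 0R 1P)
3. 2 rangers and 1 poacher → the east bank.  (the west bank: 2R 0P; the east bank: 2R 2P)
4. 1 poacher ← the west bank.  (the west bank: 2R 1P; the east bank: 2R 1P)
5. 2 rangers and 1 poacher → the east bank.  (the west bank: 0R 0P; the east bank: 4R 2P)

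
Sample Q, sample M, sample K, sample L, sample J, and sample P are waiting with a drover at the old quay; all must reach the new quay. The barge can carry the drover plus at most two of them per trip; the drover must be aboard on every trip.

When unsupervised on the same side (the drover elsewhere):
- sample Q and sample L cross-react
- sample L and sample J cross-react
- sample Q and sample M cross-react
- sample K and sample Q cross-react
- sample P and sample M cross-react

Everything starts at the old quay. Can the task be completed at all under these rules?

Whatever the first load, the items left behind include a forbidden pair without the drover. No opening move is safe, so no plan exists.

No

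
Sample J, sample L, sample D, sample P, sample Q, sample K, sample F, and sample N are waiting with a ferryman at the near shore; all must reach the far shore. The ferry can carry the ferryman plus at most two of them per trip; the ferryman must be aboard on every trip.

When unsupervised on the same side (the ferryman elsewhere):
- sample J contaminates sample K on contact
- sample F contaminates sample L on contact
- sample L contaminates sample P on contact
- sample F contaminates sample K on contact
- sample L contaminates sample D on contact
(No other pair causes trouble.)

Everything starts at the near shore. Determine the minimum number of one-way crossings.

9

Counting alone: the ferryman can take at most 2 across per trip to the far shore, so moving all 8 needs at least 4 loaded trips out, with a return between consecutive ones — at least 7 crossings.
The safety rule pushes this higher. Following every safe sequence of crossings, the most of the 8 that can be at the far shore as the ferry arrives there on crossing 7 is 7 — never all 8.
So no plan with fewer than 9 crossings exists, and this one achieves 9:
1. Ferryman goes to the far shore with sample K and sample L.  [the near shore: sample D, sample F, sample J, sample N, sample P, sample Q | the far shore: sample K, sample L]
2. Ferryman goes back to the near shore alone.  [the near shore: sample D, sample F, sample J, sample N, sample P, sample Q | the far shore: sample K, sample L]
3. Ferryman goes to the far shore with sample D and sample J.  [the near shore: sample F, sample N, sample P, sample Q | the far shore: sample D, sample J, sample K, sample L]
4. Ferryman goes back to the near shore with sample K and sample L.  [the near shore: sample F, sample K, sample L, sample N, sample P, sample Q | the far shore: sample D, sample J]
5. Ferryman goes to the far shore with sample F and sample P.  [the near shore: sample K, sample L, sample N, sample Q | the far shore: sample D, sample F, sample J, sample P]
6. Ferryman goes back to the near shore alone.  [the near shore: sample K, sample L, sample N, sample Q | the far shore: sample D, sample F, sample J, sample P]
7. Ferryman goes to the far shore with sample N and sample Q.  [the near shore: sample K, sample L | the far shore: sample D, sample F, sample J, sample N, sample P, sample Q]
8. Ferryman goes back to the near shore alone.  [the near shore: sample K, sample L | the far shore: sample D, sample F, sample J, sample N, sample P, sample Q]
9. Ferryman goes to the far shore with sample K and sample L.  [the near shore: — | the far shore: sample D, sample F, sample J, sample K, sample L, sample N, sample P, sample Q]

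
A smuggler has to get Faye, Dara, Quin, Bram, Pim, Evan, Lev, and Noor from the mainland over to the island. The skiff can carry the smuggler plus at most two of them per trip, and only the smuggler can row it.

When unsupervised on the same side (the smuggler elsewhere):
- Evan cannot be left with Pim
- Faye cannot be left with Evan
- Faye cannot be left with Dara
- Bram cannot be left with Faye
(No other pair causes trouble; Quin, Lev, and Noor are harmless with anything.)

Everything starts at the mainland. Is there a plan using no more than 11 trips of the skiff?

Yes

Yes — this plan uses 9 crossings (≤ 11):
1. Smuggler goes to the island with Faye and Pim.  [the mainland: Bram, Dara, Evan, Lev, Noor, Quin | the island: Faye, Pim]
2. Smuggler goes back to the mainland alone.  [the mainland: Bram, Dara, Evan, Lev, Noor, Quin | the island: Faye, Pim]
3. Smuggler goes to the island with Quin.  [the mainland: Bram, Dara, Evan, Lev, Noor | the island: Faye, Pim, Quin]
4. Smuggler goes back to the mainland alone.  [the mainland: Bram, Dara, Evan, Lev, Noor | the island: Faye, Pim, Quin]
5. Smuggler goes to the island with Lev and Noor.  [the mainland: Bram, Dara, Evan | the island: Faye, Lev, Noor, Pim, Quin]
6. Smuggler goes back to the mainland alone.  [the mainland: Bram, Dara, Evan | the island: Faye, Lev, Noor, Pim, Quin]
7. Smuggler goes to the island with Bram and Dara.  [the mainland: Evan | the island: Bram, Dara, Faye, Lev, Noor, Pim, Quin]
8. Smuggler goes back to the mainland with Faye.  [the mainland: Evan, Faye | the island: Bram, Dara, Lev, Noor, Pim, Quin]
9. Smuggler goes to the island with Evan and Faye.  [the mainland: — | the island: Bram, Dara, Evan, Faye, Lev, Noor, Pim, Quin]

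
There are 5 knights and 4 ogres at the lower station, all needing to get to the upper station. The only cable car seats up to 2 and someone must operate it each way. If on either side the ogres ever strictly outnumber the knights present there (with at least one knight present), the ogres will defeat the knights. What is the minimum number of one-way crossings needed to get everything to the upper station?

15

Counting alone: each trip to the upper station takes at most 2 across and each return brings at least 1 back, so after t trips out (and t−1 returns) at most 2t − (t−1) of the 9 are across; that first reaches 9 at t = 8, so at least 15 crossings are needed.
The plan below uses exactly 15 crossings, so it is optimal:
1. 2 ogres → the upper station.  (the lower station: 5K 2O; the upper station: 0K 2O)
2. 1 ogre ← the lower station.  (the lower station: 5K 3O; the upper station: 0K 1O)
3. 2 ogres → the upper station.  (the lower station: 5K 1O; the upper station: 0K 3O)
4. 1 ogre ← the lower station.  (the lower station: 5K 2O; the upper station: 0K 2O)
5. 2 knights → the upper station.  (the lower station: 3K 2O; the upper station: 2K 2O)
6. 1 ogre ← the lower station.  (the lower station: 3K 3O; the upper station: 2K 1O)
7. 1 knight and 1 ogre → the upper station.  (the lower station: 2K 2O; the upper station: 3K 2O)
8. 1 knight ← the lower station.  (the lower station: 3K 2O; the upper station: 2K 2O)
9. 1 knight and 1 ogre → the upper station.  (the lower station: 2K 1O; the upper station: 3K 3O)
10. 1 ogre ← the lower station.  (the lower station: 2K 2O; the upper station: 3K 2O)
11. 1 knight and 1 ogre → the upper station.  (the lower station: 1K 1O; the upper station: 4K 3O)
12. 1 knight ← the lower station.  (the lower station: 2K 1O; the upper station: 3K 3O)
13. 1 knight and 1 ogre → the upper station.  (the lower station: 1K 0O; the upper station: 4K 4O)
14. 1 ogre ← the lower station.  (the lower station: 1K 1O; the upper station: 4K 3O)
15. 1 knight and 1 ogre → the upper station.  (the lower station: 0K 0O; the upper station: 5K 4O)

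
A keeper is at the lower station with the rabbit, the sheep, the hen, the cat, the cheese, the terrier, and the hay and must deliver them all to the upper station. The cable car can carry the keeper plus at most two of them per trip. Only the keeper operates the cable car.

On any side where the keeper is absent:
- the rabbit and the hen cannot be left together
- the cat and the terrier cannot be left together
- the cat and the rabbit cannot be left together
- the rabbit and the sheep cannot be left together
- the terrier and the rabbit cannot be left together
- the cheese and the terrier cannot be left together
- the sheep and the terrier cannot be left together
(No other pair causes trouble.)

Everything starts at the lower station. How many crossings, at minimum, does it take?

Counting alone: the keeper can take at most 2 across per trip to the upper station, so moving all 7 needs at least 4 loaded trips out, with a return between consecutive ones — at least 7 crossings.
The safety rule pushes this higher. Following every safe sequence of crossings, the most of the 7 that can be at the upper station as the cable car arrives there on crossings 7, 9 is 5, 6 respectively — never all 7.
So no plan with fewer than 11 crossings exists, and this one achieves 11:
1. Keeper goes to the upper station with the rabbit and the terrier.
2. Keeper goes back to the lower station with the rabbit.
3. Keeper goes to the upper station with the hen and the rabbit.
4. Keeper goes back to the lower station with the rabbit.
5. Keeper goes to the upper station with the hay and the rabbit.
6. Keeper goes back to the lower station with the rabbit.
7. Keeper goes to the upper station with the cat and the sheep.
8. Keeper goes back to the lower station with the terrier.
9. Keeper goes to the upper station with the cheese and the rabbit.
10. Keeper goes back to the lower station with the rabbit.
11. Keeper goes to the upper station with the rabbit and the terrier.

11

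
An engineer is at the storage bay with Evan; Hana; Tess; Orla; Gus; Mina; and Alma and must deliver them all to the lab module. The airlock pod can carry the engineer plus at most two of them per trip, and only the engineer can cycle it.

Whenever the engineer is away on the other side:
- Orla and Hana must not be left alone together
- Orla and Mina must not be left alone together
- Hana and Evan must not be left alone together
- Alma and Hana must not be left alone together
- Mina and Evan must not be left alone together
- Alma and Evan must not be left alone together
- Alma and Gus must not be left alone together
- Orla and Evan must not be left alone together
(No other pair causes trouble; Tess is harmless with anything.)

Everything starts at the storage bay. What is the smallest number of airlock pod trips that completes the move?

Whatever the first load, the items left behind include a forbidden pair without the engineer. No opening move is safe, so no plan exists.

impossible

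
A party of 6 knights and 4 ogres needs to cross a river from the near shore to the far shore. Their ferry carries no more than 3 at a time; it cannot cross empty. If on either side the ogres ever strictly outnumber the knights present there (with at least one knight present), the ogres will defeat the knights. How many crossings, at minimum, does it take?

9

Counting alone: each trip to the far shore takes at most 3 across and each return brings at least 1 back, so after t trips out (and t−1 returns) at most 3t − (t−1) of the 10 are across; that first reaches 10 at t = 5, so at least 9 crossings are needed.
The plan below uses exactly 9 crossings, so it is optimal:
1. 2 ogres → the far shore.  (the near shore: 6K 2O; the far shore: 0K 2O)
2. 1 ogre ← the near shore.  (the near shore: 6K 3O; the far shore: 0K 1O)
3. 3 ogres → the far shore.  (the near shore: 6K 0O; the far shore: 0K 4O)
4. 1 ogre ← the near shore.  (the near shore: 6K 1O; the far shore: 0K 3O)
5. 3 knights → the far shore.  (the near shore: 3K 1O; the far shore: 3K 3O)
6. 1 ogre ← the near shore.  (the near shore: 3K 2O; the far shore: 3K 2O)
7. 1 knight and 2 ogres → the far shore.  (the near shore: 2K 0O; the far shore: 4K 4O)
8. 1 ogre ← the near shore.  (the near shore: 2K 1O; the far shore: 4K 3O)
9. 2 knights and 1 ogre → the far shore.  (the near shore: 0K 0O; the far shore: 6K 4O)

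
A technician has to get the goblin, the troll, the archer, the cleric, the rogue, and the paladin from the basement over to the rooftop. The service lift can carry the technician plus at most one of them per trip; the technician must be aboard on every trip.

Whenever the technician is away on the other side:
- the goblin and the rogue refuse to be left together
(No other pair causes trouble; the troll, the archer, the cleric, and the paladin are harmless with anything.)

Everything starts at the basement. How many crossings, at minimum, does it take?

Counting alone: the technician can take at most 1 across per trip to the rooftop, so moving all 6 needs at least 6 loaded trips out, with a return between consecutive ones — at least 11 crossings.
The plan below uses exactly 11 crossings, so it is optimal:
1. Technician goes to the rooftop with the goblin.  [the basement: the archer, the cleric, the paladin, the rogue, the troll | the rooftop: the goblin]
2. Technician goes back to the basement alone.  [the basement: the archer, the cleric, the paladin, the rogue, the troll | the rooftop: the goblin]
3. Technician goes to the rooftop with the troll.  [the basement: the archer, the cleric, the paladin, the rogue | the rooftop: the goblin, the troll]
4. Technician goes back to the basement alone.  [the basement: the archer, the cleric, the paladin, the rogue | the rooftop: the goblin, the troll]
5. Technician goes to the rooftop with the archer.  [the basement: the cleric, the paladin, the rogue | the rooftop: the archer, the goblin, the troll]
6. Technician goes back to the basement alone.  [the basement: the cleric, the paladin, the rogue | the rooftop: the archer, the goblin, the troll]
7. Technician goes to the rooftop with the cleric.  [the basement: the paladin, the rogue | the rooftop: the archer, the cleric, the goblin, the troll]
8. Technician goes back to the basement alone.  [the basement: the paladin, the rogue | the rooftop: the archer, the cleric, the goblin, the troll]
9. Technician goes to the rooftop with the paladin.  [the basement: the rogue | the rooftop: the archer, the cleric, the goblin, the paladin, the troll]
10. Technician goes back to the basement alone.  [the basement: the rogue | the rooftop: the archer, the cleric, the goblin, the paladin, the troll]
11. Technician goes to the rooftop with the rogue.  [the basement: — | the rooftop: the archer, the cleric, the goblin, the paladin, the rogue, the troll]

11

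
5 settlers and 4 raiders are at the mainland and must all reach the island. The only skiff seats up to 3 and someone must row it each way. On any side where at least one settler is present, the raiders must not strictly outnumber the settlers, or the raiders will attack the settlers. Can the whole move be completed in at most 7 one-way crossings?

Yes

Yes — this plan uses 7 crossings (≤ 7):
1. 3 raiders → the island.  (the mainland: 5S 1R; the island: 0S 3R)
2. 1 raider ← the mainland.  (the mainland: 5S 2R; the island: 0S 2R)
3. 3 settlers → the island.  (the mainland: 2S 2R; the island: 3S 2R)
4. 1 settler ← the mainland.  (the mainland: 3S 2R; the island: 2S 2R)
5. 2 settlers and 1 raider → the island.  (the mainland: 1S 1R; the island: 4S 3R)
6. 1 settler ← the mainland.  (the mainland: 2S 1R; the island: 3S 3R)
7. 2 settlers and 1 raider → the island.  (the mainland: 0S 0R; the island: 5S 4R)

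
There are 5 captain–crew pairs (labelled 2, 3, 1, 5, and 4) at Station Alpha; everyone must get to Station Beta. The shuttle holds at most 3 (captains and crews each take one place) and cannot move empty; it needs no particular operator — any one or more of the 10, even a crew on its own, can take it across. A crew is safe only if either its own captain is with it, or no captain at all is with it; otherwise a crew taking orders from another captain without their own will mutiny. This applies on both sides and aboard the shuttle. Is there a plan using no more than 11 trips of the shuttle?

Yes

Yes — this plan uses 11 crossings (≤ 11):
1. captain 2 and crew 2 cross → Station Beta.
2. captain 2 crosses ← Station Alpha.
3. crew 1, crew 3, and crew 5 cross → Station Beta.
4. crew 2 crosses ← Station Alpha.
5. captain 1, captain 3, and captain 5 cross → Station Beta.
6. captain 3 and crew 3 cross ← Station Alpha.
7. captain 2, captain 3, and captain 4 cross → Station Beta.
8. crew 1 crosses ← Station Alpha.
9. crew 2 and crew 3 cross → Station Beta.
10. crew 2 crosses ← Station Alpha.
11. crew 1, crew 2, and crew 4 cross → Station Beta.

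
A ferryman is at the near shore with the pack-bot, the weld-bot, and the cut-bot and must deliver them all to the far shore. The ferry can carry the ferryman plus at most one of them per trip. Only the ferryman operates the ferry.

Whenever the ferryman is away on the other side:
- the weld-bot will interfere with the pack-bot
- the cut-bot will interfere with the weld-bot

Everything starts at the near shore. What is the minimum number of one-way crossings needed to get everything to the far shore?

7

Counting alone: the ferryman can take at most 1 across per trip to the far shore, so moving all 3 needs at least 3 loaded trips out, with a return between consecutive ones — at least 5 crossings.
The safety rule pushes this higher. Following every safe sequence of crossings, the most of the 3 that can be at the far shore as the ferry arrives there on crossing 5 is 2 — never all 3.
So no plan with fewer than 7 crossings exists, and this one achieves 7:
1. Ferryman goes to the far shore with the weld-bot.  [the near shore: the cut-bot, the pack-bot | the far shore: the weld-bot]
2. Ferryman goes back to the near shore alone.  [the near shore: the cut-bot, the pack-bot | the far shore: the weld-bot]
3. Ferryman goes to the far shore with the pack-bot.  [the near shore: the cut-bot | the far shore: the pack-bot, the weld-bot]
4. Ferryman goes back to the near shore with the weld-bot.  [the near shore: the cut-bot, the weld-bot | the far shore: the pack-bot]
5. Ferryman goes to the far shore with the cut-bot.  [the near shore: the weld-bot | the far shore: the cut-bot, the pack-bot]
6. Ferryman goes back to the near shore alone.  [the near shore: the weld-bot | the far shore: the cut-bot, the pack-bot]
7. Ferryman goes to the far shore with the weld-bot.  [the near shore: — | the far shore: the cut-bot, the pack-bot, the weld-bot]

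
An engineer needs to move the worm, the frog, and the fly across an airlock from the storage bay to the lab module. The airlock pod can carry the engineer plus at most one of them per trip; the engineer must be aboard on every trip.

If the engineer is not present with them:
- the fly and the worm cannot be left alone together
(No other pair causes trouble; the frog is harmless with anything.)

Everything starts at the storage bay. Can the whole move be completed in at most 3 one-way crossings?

Counting alone: the engineer can take at most 1 across per trip to the lab module, so moving all 3 needs at least 3 loaded trips out, with a return between consecutive ones — at least 5 crossings.
Since 3 < 5, 3 crossings cannot be enough. (The shortest complete plan in fact takes 5:)
1. Engineer goes to the lab module with the worm.  [the storage bay: the fly, the frog | the lab module: the worm]
2. Engineer goes back to the storage bay alone.  [the storage bay: the fly, the frog | the lab module: the worm]
3. Engineer goes to the lab module with the frog.  [the storage bay: the fly | the lab module: the frog, the worm]
4. Engineer goes back to the storage bay alone.  [the storage bay: the fly | the lab module: the frog, the worm]
5. Engineer goes to the lab module with the fly.  [the storage bay: — | the lab module: the fly, the frog, the worm]

No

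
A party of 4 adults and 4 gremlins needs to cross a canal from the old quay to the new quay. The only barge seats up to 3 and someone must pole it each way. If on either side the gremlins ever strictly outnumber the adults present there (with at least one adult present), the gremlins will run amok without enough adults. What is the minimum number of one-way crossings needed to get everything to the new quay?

9

Counting alone: each trip to the new quay takes at most 3 across and each return brings at least 1 back, so after t trips out (and t−1 returns) at most 3t − (t−1) of the 8 are across; that first reaches 8 at t = 4, so at least 7 crossings are needed.
The safety rule pushes this higher. Following every safe sequence of crossings, the most of the 8 that can be at the new quay as the barge arrives there on crossing 7 is 7 — never all 8.
So no plan with fewer than 9 crossings exists, and this one achieves 9:
1. 2 gremlins → the new quay.  (the old quay: 4A 2G; the new quay: 0A 2G)
2. 1 gremlin ← the old quay.  (the old quay: 4A 3G; the new quay: 0A 1G)
3. 3 gremlins → the new quay.  (the old quay: 4A 0G; the new quay: 0A 4G)
4. 1 gremlin ← the old quay.  (the old quay: 4A 1G; the new quay: 0A 3G)
5. 3 adults → the new quay.  (the old quay: 1A 1G; the new quay: 3A 3G)
6. 1 adult and 1 gremlin ← the old quay.  (the old quay: 2A 2G; the new quay: 2A 2G)
7. 2 adults → the new quay.  (the old quay: 0A 2G; the new quay: 4A 2G)
8. 1 gremlin ← the old quay.  (the old quay: 0A 3G; the new quay: 4A 1G)
9. 3 gremlins → the new quay.  (the old quay: 0A 0G; the new quay: 4A 4G)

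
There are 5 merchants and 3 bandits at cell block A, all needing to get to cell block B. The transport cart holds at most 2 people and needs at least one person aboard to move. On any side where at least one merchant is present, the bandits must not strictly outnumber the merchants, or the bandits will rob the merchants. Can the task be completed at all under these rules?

Yes

1. 2 bandits → cell block B.  (cell block A: 5M 1B; cell block B: 0M 2B)
2. 1 bandit ← cell block A.  (cell block A: 5M 2B; cell block B: 0M 1B)
3. 2 bandits → cell block B.  (cell block A: 5M 0B; cell block B: 0M 3B)
4. 1 bandit ← cell block A.  (cell block A: 5M 1B; cell block B: 0M 2B)
5. 2 merchants → cell block B.  (cell block A: 3M 1B; cell block B: 2M 2B)
6. 1 bandit ← cell block A.  (cell block A: 3M 2B; cell block B: 2M 1B)
7. 1 merchant and 1 bandit → cell block B.  (cell block A: 2M 1B; cell block B: 3M 2B)
8. 1 bandit ← cell block A.  (cell block A: 2M 2B; cell block B: 3M 1B)
9. 2 bandits → cell block B.  (cell block A: 2M 0B; cell block B: 3M 3B)
10. 1 bandit ← cell block A.  (cell block A: 2M 1B; cell block B: 3M 2B)
11. 1 merchant and 1 bandit → cell block B.  (cell block A: 1M 0B; cell block B: 4M 3B)
12. 1 bandit ← cell block A.  (cell block A: 1M 1B; cell block B: 4M 2B)
13. 1 merchant and 1 bandit → cell block B.  (cell block A: 0M 0B; cell block B: 5M 3B)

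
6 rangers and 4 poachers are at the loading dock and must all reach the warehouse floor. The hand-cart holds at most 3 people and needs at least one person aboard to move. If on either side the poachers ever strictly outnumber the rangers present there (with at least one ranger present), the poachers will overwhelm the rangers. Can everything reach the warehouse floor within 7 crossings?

No

Counting alone: each trip to the warehouse floor takes at most 3 across and each return brings at least 1 back, so after t trips out (and t−1 returns) at most 3t − (t−1) of the 10 are across; that first reaches 10 at t = 5, so at least 9 crossings are needed.
Since 7 < 9, 7 crossings cannot be enough. (The shortest complete plan in fact takes 9:)
1. 2 poachers → the warehouse floor.  (the loading dock: 6R 2P; the warehouse floor: 0R 2P)
2. 1 poacher ← the loading dock.  (the loading dock: 6R 3P; the warehouse floor: 0R 1P)
3. 3 poachers → the warehouse floor.  (the loading dock: 6R 0P; the warehouse floor: 0R 4P)
4. 1 poacher ← the loading dock.  (the loading dock: 6R 1P; the warehouse floor: 0R 3P)
5. 3 rangers → the warehouse floor.  (the loading dock: 3R 1P; the warehouse floor: 3R 3P)
6. 1 poacher ← the loading dock.  (the loading dock: 3R 2P; the warehouse floor: 3R 2P)
7. 1 ranger and 2 poachers → the warehouse floor.  (the loading dock: 2R 0P; the warehouse floor: 4R 4P)
8. 1 poacher ← the loading dock.  (the loading dock: 2R 1P; the warehouse floor: 4R 3P)
9. 2 rangers and 1 poacher → the warehouse floor.  (the loading dock: 0R 0P; the warehouse floor: 6R 4P)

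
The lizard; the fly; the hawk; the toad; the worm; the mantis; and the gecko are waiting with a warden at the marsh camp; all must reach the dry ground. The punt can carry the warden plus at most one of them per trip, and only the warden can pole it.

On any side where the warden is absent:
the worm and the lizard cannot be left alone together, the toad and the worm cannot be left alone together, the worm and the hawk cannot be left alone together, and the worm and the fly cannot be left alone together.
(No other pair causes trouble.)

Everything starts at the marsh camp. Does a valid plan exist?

Following every safe sequence of crossings from the start, the most of the 7 that can be at the dry ground as the punt arrives there on crossings 1, 3, 5, 7 is 1, 2, 3, 4 respectively; the best ever achieved is 4 of 7.
From crossing 9 on, no configuration arises that was not already reachable earlier: only 44 distinct safe configurations (who is on which side, and where the punt is) can ever be reached, none of them has everyone across, and every continuation just revisits them. So no valid plan exists.

No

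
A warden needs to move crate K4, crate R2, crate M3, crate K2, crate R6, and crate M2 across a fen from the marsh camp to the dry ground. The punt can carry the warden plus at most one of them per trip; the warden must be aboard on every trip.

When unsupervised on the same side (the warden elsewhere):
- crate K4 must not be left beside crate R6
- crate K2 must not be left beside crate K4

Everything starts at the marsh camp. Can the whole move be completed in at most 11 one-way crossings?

Counting alone: the warden can take at most 1 across per trip to the dry ground, so moving all 6 needs at least 6 loaded trips out, with a return between consecutive ones — at least 11 crossings.
The safety rule pushes this higher. Following every safe sequence of crossings, the most of the 6 that can be at the dry ground as the punt arrives there on crossing 11 is 5 — never all 6.
So the move cannot be finished within 11 crossings. (The shortest complete plan takes 13:)
1. Warden goes to the dry ground with crate K4.
2. Warden goes back to the marsh camp alone.
3. Warden goes to the dry ground with crate R2.
4. Warden goes back to the marsh camp alone.
5. Warden goes to the dry ground with crate M3.
6. Warden goes back to the marsh camp alone.
7. Warden goes to the dry ground with crate K2.
8. Warden goes back to the marsh camp with crate K4.
9. Warden goes to the dry ground with crate R6.
10. Warden goes back to the marsh camp alone.
11. Warden goes to the dry ground with crate M2.
12. Warden goes back to the marsh camp alone.
13. Warden goes to the dry ground with crate K4.

No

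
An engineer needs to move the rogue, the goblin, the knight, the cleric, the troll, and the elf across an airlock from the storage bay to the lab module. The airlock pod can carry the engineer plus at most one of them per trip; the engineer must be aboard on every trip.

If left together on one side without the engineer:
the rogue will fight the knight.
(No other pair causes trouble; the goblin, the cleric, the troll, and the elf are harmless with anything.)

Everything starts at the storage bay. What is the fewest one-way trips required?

11

Counting alone: the engineer can take at most 1 across per trip to the lab module, so moving all 6 needs at least 6 loaded trips out, with a return between consecutive ones — at least 11 crossings.
The plan below uses exactly 11 crossings, so it is optimal:
1. Engineer goes to the lab module with the rogue.  [the storage bay: the cleric, the elf, the goblin, the knight, the troll | the lab module: the rogue]
2. Engineer goes back to the storage bay alone.  [the storage bay: the cleric, the elf, the goblin, the knight, the troll | the lab module: the rogue]
3. Engineer goes to the lab module with the goblin.  [the storage bay: the cleric, the elf, the knight, the troll | the lab module: the goblin, the rogue]
4. Engineer goes back to the storage bay alone.  [the storage bay: the cleric, the elf, the knight, the troll | the lab module: the goblin, the rogue]
5. Engineer goes to the lab module with the cleric.  [the storage bay: the elf, the knight, the troll | the lab module: the cleric, the goblin, the rogue]
6. Engineer goes back to the storage bay alone.  [the storage bay: the elf, the knight, the troll | the lab module: the cleric, the goblin, the rogue]
7. Engineer goes to the lab module with the troll.  [the storage bay: the elf, the knight | the lab module: the cleric, the goblin, the rogue, the troll]
8. Engineer goes back to the storage bay alone.  [the storage bay: the elf, the knight | the lab module: the cleric, the goblin, the rogue, the troll]
9. Engineer goes to the lab module with the elf.  [the storage bay: the knight | the lab module: the cleric, the elf, the goblin, the rogue, the troll]
10. Engineer goes back to the storage bay alone.  [the storage bay: the knight | the lab module: the cleric, the elf, the goblin, the rogue, the troll]
11. Engineer goes to the lab module with the knight.  [the storage bay: — | the lab module: the cleric, the elf, the goblin, the knight, the rogue, the troll]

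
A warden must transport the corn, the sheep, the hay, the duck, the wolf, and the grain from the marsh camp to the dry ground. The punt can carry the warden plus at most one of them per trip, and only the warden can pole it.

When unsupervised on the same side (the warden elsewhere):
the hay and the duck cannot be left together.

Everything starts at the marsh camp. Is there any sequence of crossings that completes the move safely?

Yes

1. Warden goes to the dry ground with the hay.  [the marsh camp: the corn, the duck, the grain, the sheep, the wolf | the dry ground: the hay]
2. Warden goes back to the marsh camp alone.  [the marsh camp: the corn, the duck, the grain, the sheep, the wolf | the dry ground: the hay]
3. Warden goes to the dry ground with the corn.  [the marsh camp: the duck, the grain, the sheep, the wolf | the dry ground: the corn, the hay]
4. Warden goes back to the marsh camp alone.  [the marsh camp: the duck, the grain, the sheep, the wolf | the dry ground: the corn, the hay]
5. Warden goes to the dry ground with the sheep.  [the marsh camp: the duck, the grain, the wolf | the dry ground: the corn, the hay, the sheep]
6. Warden goes back to the marsh camp alone.  [the marsh camp: the duck, the grain, the wolf | the dry ground: the corn, the hay, the sheep]
7. Warden goes to the dry ground with the wolf.  [the marsh camp: the duck, the grain | the dry ground: the corn, the hay, the sheep, the wolf]
8. Warden goes back to the marsh camp alone.  [the marsh camp: the duck, the grain | the dry ground: the corn, the hay, the sheep, the wolf]
9. Warden goes to the dry ground with the grain.  [the marsh camp: the duck | the dry ground: the corn, the grain, the hay, the sheep, the wolf]
10. Warden goes back to the marsh camp alone.  [the marsh camp: the duck | the dry ground: the corn, the grain, the hay, the sheep, the wolf]
11. Warden goes to the dry ground with the duck.  [the marsh camp: — | the dry ground: the corn, the duck, the grain, the hay, the sheep, the wolf]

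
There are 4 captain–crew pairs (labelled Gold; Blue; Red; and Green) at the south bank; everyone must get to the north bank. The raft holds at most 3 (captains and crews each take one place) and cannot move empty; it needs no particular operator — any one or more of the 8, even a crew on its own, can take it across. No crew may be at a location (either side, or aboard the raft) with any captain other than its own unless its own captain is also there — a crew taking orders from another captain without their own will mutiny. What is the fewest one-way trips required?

Counting alone: each trip to the north bank takes at most 3 across and each return brings at least 1 back, so after t trips out (and t−1 returns) at most 3t − (t−1) of the 8 are across; that first reaches 8 at t = 4, so at least 7 crossings are needed.
The safety rule pushes this higher. Following every safe sequence of crossings, the most of the 8 that can be at the north bank as the raft arrives there on crossing 7 is 7 — never all 8.
So no plan with fewer than 9 crossings exists, and this one achieves 9:
1. captain Gold and crew Gold cross → the north bank.
2. captain Gold crosses ← the south bank.
3. captain Blue, captain Gold, and crew Blue cross → the north bank.
4. captain Gold and crew Gold cross ← the south bank.
5. captain Gold, captain Green, and captain Red cross → the north bank.
6. crew Blue crosses ← the south bank.
7. crew Blue and crew Gold cross → the north bank.
8. crew Gold crosses ← the south bank.
9. crew Gold, crew Green, and crew Red cross → the north bank.

9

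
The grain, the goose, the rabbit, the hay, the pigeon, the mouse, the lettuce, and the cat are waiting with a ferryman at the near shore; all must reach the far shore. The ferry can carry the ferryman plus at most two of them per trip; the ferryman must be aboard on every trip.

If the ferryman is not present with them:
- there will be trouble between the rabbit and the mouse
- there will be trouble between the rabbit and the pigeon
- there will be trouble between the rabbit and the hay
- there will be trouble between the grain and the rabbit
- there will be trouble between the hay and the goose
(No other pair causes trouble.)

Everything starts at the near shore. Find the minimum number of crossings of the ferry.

9

Counting alone: the ferryman can take at most 2 across per trip to the far shore, so moving all 8 needs at least 4 loaded trips out, with a return between consecutive ones — at least 7 crossings.
The safety rule pushes this higher. Following every safe sequence of crossings, the most of the 8 that can be at the far shore as the ferry arrives there on crossing 7 is 7 — never all 8.
So no plan with fewer than 9 crossings exists, and this one achieves 9:
1. Ferryman goes to the far shore with the goose and the rabbit.  [the near shore: the cat, the grain, the hay, the lettuce, the mouse, the pigeon | the far shore: the goose, the rabbit]
2. Ferryman goes back to the near shore alone.  [the near shore: the cat, the grain, the hay, the lettuce, the mouse, the pigeon | the far shore: the goose, the rabbit]
3. Ferryman goes to the far shore with the grain and the hay.  [the near shore: the cat, the lettuce, the mouse, the pigeon | the far shore: the goose, the grain, the hay, the rabbit]
4. Ferryman goes back to the near shore with the goose and the rabbit.  [the near shore: the cat, the goose, the lettuce, the mouse, the pigeon, the rabbit | the far shore: the grain, the hay]
5. Ferryman goes to the far shore with the mouse and the pigeon.  [the near shore: the cat, the goose, the lettuce, the rabbit | the far shore: the grain, the hay, the mouse, the pigeon]
6. Ferryman goes back to the near shore alone.  [the near shore: the cat, the goose, the lettuce, the rabbit | the far shore: the grain, the hay, the mouse, the pigeon]
7. Ferryman goes to the far shore with the cat and the lettuce.  [the near shore: the goose, the rabbit | the far shore: the cat, the grain, the hay, the lettuce, the mouse, the pigeon]
8. Ferryman goes back to the near shore alone.  [the near shore: the goose, the rabbit | the far shore: the cat, the grain, the hay, the lettuce, the mouse, the pigeon]
9. Ferryman goes to the far shore with the goose and the rabbit.  [the near shore: — | the far shore: the cat, the goose, the grain, the hay, the lettuce, the mouse, the pigeon, the rabbit]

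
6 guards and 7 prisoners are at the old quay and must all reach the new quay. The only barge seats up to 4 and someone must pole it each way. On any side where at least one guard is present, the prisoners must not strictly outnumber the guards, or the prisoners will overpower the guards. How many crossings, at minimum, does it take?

impossible

The prisoners already outnumber the guards at the old quay before anyone moves, so the starting position itself is disallowed.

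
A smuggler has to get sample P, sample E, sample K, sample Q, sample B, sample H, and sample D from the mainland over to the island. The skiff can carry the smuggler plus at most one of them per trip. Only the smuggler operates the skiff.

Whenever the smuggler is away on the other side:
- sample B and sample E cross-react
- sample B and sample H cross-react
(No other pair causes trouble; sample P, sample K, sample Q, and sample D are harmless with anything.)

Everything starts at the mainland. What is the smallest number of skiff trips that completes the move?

Counting alone: the smuggler can take at most 1 across per trip to the island, so moving all 7 needs at least 7 loaded trips out, with a return between consecutive ones — at least 13 crossings.
The safety rule pushes this higher. Following every safe sequence of crossings, the most of the 7 that can be at the island as the skiff arrives there on crossing 13 is 6 — never all 7.
So no plan with fewer than 15 crossings exists, and this one achieves 15:
1. Smuggler goes to the island with sample B.  [the mainland: sample D, sample E, sample H, sample K, sample P, sample Q | the island: sample B]
2. Smuggler goes back to the mainland alone.  [the mainland: sample D, sample E, sample H, sample K, sample P, sample Q | the island: sample B]
3. Smuggler goes to the island with sample P.  [the mainland: sample D, sample E, sample H, sample K, sample Q | the island: sample B, sample P]
4. Smuggler goes back to the mainland alone.  [the mainland: sample D, sample E, sample H, sample K, sample Q | the island: sample B, sample P]
5. Smuggler goes to the island with sample E.  [the mainland: sample D, sample H, sample K, sample Q | the island: sample B, sample E, sample P]
6. Smuggler goes back to the mainland with sample B.  [the mainland: sample B, sample D, sample H, sample K, sample Q | the island: sample E, sample P]
7. Smuggler goes to the island with sample H.  [the mainland: sample B, sample D, sample K, sample Q | the island: sample E, sample H, sample P]
8. Smuggler goes back to the mainland alone.  [the mainland: sample B, sample D, sample K, sample Q | the island: sample E, sample H, sample P]
9. Smuggler goes to the island with sample K.  [the mainland: sample B, sample D, sample Q | the island: sample E, sample H, sample K, sample P]
10. Smuggler goes back to the mainland alone.  [the mainland: sample B, sample D, sample Q | the island: sample E, sample H, sample K, sample P]
11. Smuggler goes to the island with sample Q.  [the mainland: sample B, sample D | the island: sample E, sample H, sample K, sample P, sample Q]
12. Smuggler goes back to the mainland alone.  [the mainland: sample B, sample D | the island: sample E, sample H, sample K, sample P, sample Q]
13. Smuggler goes to the island with sample D.  [the mainland: sample B | the island: sample D, sample E, sample H, sample K, sample P, sample Q]
14. Smuggler goes back to the mainland alone.  [the mainland: sample B | the island: sample D, sample E, sample H, sample K, sample P, sample Q]
15. Smuggler goes to the island with sample B.  [the mainland: — | the island: sample B, sample D, sample E, sample H, sample K, sample P, sample Q]

15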